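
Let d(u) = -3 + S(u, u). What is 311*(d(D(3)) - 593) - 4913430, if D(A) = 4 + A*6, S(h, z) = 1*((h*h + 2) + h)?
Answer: -4940798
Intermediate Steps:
S(h, z) = 2 + h + h**2 (S(h, z) = 1*((h**2 + 2) + h) = 1*((2 + h**2) + h) = 1*(2 + h + h**2) = 2 + h + h**2)
D(A) = 4 + 6*A
d(u) = -1 + u + u**2 (d(u) = -3 + (2 + u + u**2) = -1 + u + u**2)
311*(d(D(3)) - 593) - 4913430 = 311*((-1 + (4 + 6*3) + (4 + 6*3)**2) - 593) - 4913430 = 311*((-1 + (4 + 18) + (4 + 18)**2) - 593) - 4913430 = 311*((-1 + 22 + 22**2) - 593) - 4913430 = 311*((-1 + 22 + 484) - 593) - 4913430 = 311*(505 - 593) - 4913430 = 311*(-88) - 4913430 = -27368 - 4913430 = -4940798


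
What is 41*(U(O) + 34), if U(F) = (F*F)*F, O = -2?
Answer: 1066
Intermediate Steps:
U(F) = F³ (U(F) = F²*F = F³)
41*(U(O) + 34) = 41*((-2)³ + 34) = 41*(-8 + 34) = 41*26 = 1066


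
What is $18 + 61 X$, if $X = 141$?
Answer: $8619$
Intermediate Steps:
$18 + 61 X = 18 + 61 \cdot 141 = 18 + 8601 = 8619$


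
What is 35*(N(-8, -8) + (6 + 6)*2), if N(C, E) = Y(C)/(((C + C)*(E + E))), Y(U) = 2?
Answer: 107555/128 ≈ 840.27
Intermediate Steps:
N(C, E) = 1/(2*C*E) (N(C, E) = 2/(((C + C)*(E + E))) = 2/(((2*C)*(2*E))) = 2/((4*C*E)) = 2*(1/(4*C*E)) = 1/(2*C*E))
35*(N(-8, -8) + (6 + 6)*2) = 35*((1/2)/(-8*(-8)) + (6 + 6)*2) = 35*((1/2)*(-1/8)*(-1/8) + 12*2) = 35*(1/128 + 24) = 35*(3073/128) = 107555/128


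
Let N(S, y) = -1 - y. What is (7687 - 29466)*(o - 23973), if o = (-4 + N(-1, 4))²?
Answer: 520343868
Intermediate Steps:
o = 81 (o = (-4 + (-1 - 1*4))² = (-4 + (-1 - 4))² = (-4 - 5)² = (-9)² = 81)
(7687 - 29466)*(o - 23973) = (7687 - 29466)*(81 - 23973) = -21779*(-23892) = 520343868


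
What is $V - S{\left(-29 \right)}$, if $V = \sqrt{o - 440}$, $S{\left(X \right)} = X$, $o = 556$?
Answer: $29 + 2 \sqrt{29} \approx 39.77$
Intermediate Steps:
$V = 2 \sqrt{29}$ ($V = \sqrt{556 - 440} = \sqrt{116} = 2 \sqrt{29} \approx 10.77$)
$V - S{\left(-29 \right)} = 2 \sqrt{29} - -29 = 2 \sqrt{29} + 29 = 29 + 2 \sqrt{29}$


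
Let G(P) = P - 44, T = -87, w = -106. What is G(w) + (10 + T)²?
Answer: 5779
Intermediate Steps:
G(P) = -44 + P
G(w) + (10 + T)² = (-44 - 106) + (10 - 87)² = -150 + (-77)² = -150 + 5929 = 5779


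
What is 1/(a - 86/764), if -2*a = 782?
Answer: -382/149405 ≈ -0.0025568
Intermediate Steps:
a = -391 (a = -½*782 = -391)
1/(a - 86/764) = 1/(-391 - 86/764) = 1/(-391 - 86*1/764) = 1/(-391 - 43/382) = 1/(-149405/382) = -382/149405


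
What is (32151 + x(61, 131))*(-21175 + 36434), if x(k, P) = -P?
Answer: 488593180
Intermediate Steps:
(32151 + x(61, 131))*(-21175 + 36434) = (32151 - 1*131)*(-21175 + 36434) = (32151 - 131)*15259 = 32020*15259 = 488593180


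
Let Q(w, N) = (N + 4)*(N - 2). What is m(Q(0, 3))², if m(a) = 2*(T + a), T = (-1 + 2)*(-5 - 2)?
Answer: 0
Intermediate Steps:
T = -7 (T = 1*(-7) = -7)
Q(w, N) = (-2 + N)*(4 + N) (Q(w, N) = (4 + N)*(-2 + N) = (-2 + N)*(4 + N))
m(a) = -14 + 2*a (m(a) = 2*(-7 + a) = -14 + 2*a)
m(Q(0, 3))² = (-14 + 2*(-8 + 3² + 2*3))² = (-14 + 2*(-8 + 9 + 6))² = (-14 + 2*7)² = (-14 + 14)² = 0² = 0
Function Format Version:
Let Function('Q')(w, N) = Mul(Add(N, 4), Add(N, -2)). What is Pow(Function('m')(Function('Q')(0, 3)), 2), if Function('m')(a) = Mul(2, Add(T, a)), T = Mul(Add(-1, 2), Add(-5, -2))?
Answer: 0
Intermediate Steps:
T = -7 (T = Mul(1, -7) = -7)
Function('Q')(w, N) = Mul(Add(-2, N), Add(4, N)) (Function('Q')(w, N) = Mul(Add(4, N), Add(-2, N)) = Mul(Add(-2, N), Add(4, N)))
Function('m')(a) = Add(-14, Mul(2, a)) (Function('m')(a) = Mul(2, Add(-7, a)) = Add(-14, Mul(2, a)))
Pow(Function('m')(Function('Q')(0, 3)), 2) = Pow(Add(-14, Mul(2, Add(-8, Pow(3, 2), Mul(2, 3)))), 2) = Pow(Add(-14, Mul(2, Add(-8, 9, 6))), 2) = Pow(Add(-14, Mul(2, 7)), 2) = Pow(Add(-14, 14), 2) = Pow(0, 2) = 0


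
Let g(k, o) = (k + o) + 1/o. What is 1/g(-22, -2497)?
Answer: -2497/6289944 ≈ -0.00039698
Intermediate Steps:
g(k, o) = k + o + 1/o
1/g(-22, -2497) = 1/(-22 - 2497 + 1/(-2497)) = 1/(-22 - 2497 - 1/2497) = 1/(-6289944/2497) = -2497/6289944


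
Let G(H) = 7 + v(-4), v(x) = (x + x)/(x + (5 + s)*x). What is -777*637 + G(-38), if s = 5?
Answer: -5444360/11 ≈ -4.9494e+5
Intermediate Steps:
v(x) = 2/11 (v(x) = (x + x)/(x + (5 + 5)*x) = (2*x)/(x + 10*x) = (2*x)/((11*x)) = (2*x)*(1/(11*x)) = 2/11)
G(H) = 79/11 (G(H) = 7 + 2/11 = 79/11)
-777*637 + G(-38) = -777*637 + 79/11 = -494949 + 79/11 = -5444360/11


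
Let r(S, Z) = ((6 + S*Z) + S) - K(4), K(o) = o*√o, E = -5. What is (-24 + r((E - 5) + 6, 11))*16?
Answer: -1184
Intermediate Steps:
K(o) = o^(3/2)
r(S, Z) = -2 + S + S*Z (r(S, Z) = ((6 + S*Z) + S) - 4^(3/2) = (6 + S + S*Z) - 1*8 = (6 + S + S*Z) - 8 = -2 + S + S*Z)
(-24 + r((E - 5) + 6, 11))*16 = (-24 + (-2 + ((-5 - 5) + 6) + ((-5 - 5) + 6)*11))*16 = (-24 + (-2 + (-10 + 6) + (-10 + 6)*11))*16 = (-24 + (-2 - 4 - 4*11))*16 = (-24 + (-2 - 4 - 44))*16 = (-24 - 50)*16 = -74*16 = -1184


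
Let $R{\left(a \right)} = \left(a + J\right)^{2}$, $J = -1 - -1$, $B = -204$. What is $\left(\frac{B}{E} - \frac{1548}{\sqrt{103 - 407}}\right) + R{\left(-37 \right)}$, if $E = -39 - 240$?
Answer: $\frac{127385}{93} + \frac{387 i \sqrt{19}}{19} \approx 1369.7 + 88.784 i$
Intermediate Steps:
$J = 0$ ($J = -1 + 1 = 0$)
$E = -279$
$R{\left(a \right)} = a^{2}$ ($R{\left(a \right)} = \left(a + 0\right)^{2} = a^{2}$)
$\left(\frac{B}{E} - \frac{1548}{\sqrt{103 - 407}}\right) + R{\left(-37 \right)} = \left(- \frac{204}{-279} - \frac{1548}{\sqrt{103 - 407}}\right) + \left(-37\right)^{2} = \left(\left(-204\right) \left(- \frac{1}{279}\right) - \frac{1548}{\sqrt{-304}}\right) + 1369 = \left(\frac{68}{93} - \frac{1548}{4 i \sqrt{19}}\right) + 1369 = \left(\frac{68}{93} - 1548 \left(- \frac{i \sqrt{19}}{76}\right)\right) + 1369 = \left(\frac{68}{93} + \frac{387 i \sqrt{19}}{19}\right) + 1369 = \frac{127385}{93} + \frac{387 i \sqrt{19}}{19}$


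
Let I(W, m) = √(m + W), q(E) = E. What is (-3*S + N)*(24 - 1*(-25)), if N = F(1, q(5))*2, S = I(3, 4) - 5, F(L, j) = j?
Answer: 1225 - 147*√7 ≈ 836.07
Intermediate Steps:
I(W, m) = √(W + m)
S = -5 + √7 (S = √(3 + 4) - 5 = √7 - 5 = -5 + √7 ≈ -2.3542)
N = 10 (N = 5*2 = 10)
(-3*S + N)*(24 - 1*(-25)) = (-3*(-5 + √7) + 10)*(24 - 1*(-25)) = ((15 - 3*√7) + 10)*(24 + 25) = (25 - 3*√7)*49 = 1225 - 147*√7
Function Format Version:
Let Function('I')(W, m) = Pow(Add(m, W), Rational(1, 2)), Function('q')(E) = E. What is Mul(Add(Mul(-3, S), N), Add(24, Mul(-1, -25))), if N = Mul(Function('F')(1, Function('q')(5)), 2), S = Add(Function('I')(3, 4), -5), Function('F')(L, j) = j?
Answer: Add(1225, Mul(-147, Pow(7, Rational(1, 2)))) ≈ 836.07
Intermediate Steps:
Function('I')(W, m) = Pow(Add(W, m), Rational(1, 2))
S = Add(-5, Pow(7, Rational(1, 2))) (S = Add(Pow(Add(3, 4), Rational(1, 2)), -5) = Add(Pow(7, Rational(1, 2)), -5) = Add(-5, Pow(7, Rational(1, 2))) ≈ -2.3542)
N = 10 (N = Mul(5, 2) = 10)
Mul(Add(Mul(-3, S), N), Add(24, Mul(-1, -25))) = Mul(Add(Mul(-3, Add(-5, Pow(7, Rational(1, 2)))), 10), Add(24, Mul(-1, -25))) = Mul(Add(Add(15, Mul(-3, Pow(7, Rational(1, 2)))), 10), Add(24, 25)) = Mul(Add(25, Mul(-3, Pow(7, Rational(1, 2)))), 49) = Add(1225, Mul(-147, Pow(7, Rational(1, 2))))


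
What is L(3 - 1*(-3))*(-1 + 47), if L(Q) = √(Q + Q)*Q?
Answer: 552*√3 ≈ 956.09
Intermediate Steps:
L(Q) = √2*Q^(3/2) (L(Q) = √(2*Q)*Q = (√2*√Q)*Q = √2*Q^(3/2))
L(3 - 1*(-3))*(-1 + 47) = (√2*(3 - 1*(-3))^(3/2))*(-1 + 47) = (√2*(3 + 3)^(3/2))*46 = (√2*6^(3/2))*46 = (√2*(6*√6))*46 = (12*√3)*46 = 552*√3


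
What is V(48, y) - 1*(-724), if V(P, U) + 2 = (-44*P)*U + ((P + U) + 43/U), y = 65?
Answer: -8868882/65 ≈ -1.3644e+5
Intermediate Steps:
V(P, U) = -2 + P + U + 43/U - 44*P*U (V(P, U) = -2 + ((-44*P)*U + ((P + U) + 43/U)) = -2 + (-44*P*U + (P + U + 43/U)) = -2 + (P + U + 43/U - 44*P*U) = -2 + P + U + 43/U - 44*P*U)
V(48, y) - 1*(-724) = (-2 + 48 + 65 + 43/65 - 44*48*65) - 1*(-724) = (-2 + 48 + 65 + 43*(1/65) - 137280) + 724 = (-2 + 48 + 65 + 43/65 - 137280) + 724 = -8915942/65 + 724 = -8868882/65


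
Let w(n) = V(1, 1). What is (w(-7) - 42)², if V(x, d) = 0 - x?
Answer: 1849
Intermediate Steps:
V(x, d) = -x
w(n) = -1 (w(n) = -1*1 = -1)
(w(-7) - 42)² = (-1 - 42)² = (-43)² = 1849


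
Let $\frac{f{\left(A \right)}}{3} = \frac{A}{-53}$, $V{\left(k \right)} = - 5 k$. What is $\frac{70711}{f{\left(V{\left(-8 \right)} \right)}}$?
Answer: $- \frac{3747683}{120} \approx -31231.0$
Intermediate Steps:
$f{\left(A \right)} = - \frac{3 A}{53}$ ($f{\left(A \right)} = 3 \frac{A}{-53} = 3 A \left(- \frac{1}{53}\right) = 3 \left(- \frac{A}{53}\right) = - \frac{3 A}{53}$)
$\frac{70711}{f{\left(V{\left(-8 \right)} \right)}} = \frac{70711}{\left(- \frac{3}{53}\right) \left(\left(-5\right) \left(-8\right)\right)} = \frac{70711}{\left(- \frac{3}{53}\right) 40} = \frac{70711}{- \frac{120}{53}} = 70711 \left(- \frac{53}{120}\right) = - \frac{3747683}{120}$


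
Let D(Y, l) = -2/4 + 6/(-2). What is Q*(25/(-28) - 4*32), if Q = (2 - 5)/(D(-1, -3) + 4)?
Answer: 10827/14 ≈ 773.36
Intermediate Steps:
D(Y, l) = -7/2 (D(Y, l) = -2*1/4 + 6*(-1/2) = -1/2 - 3 = -7/2)
Q = -6 (Q = (2 - 5)/(-7/2 + 4) = -3/1/2 = -3*2 = -6)
Q*(25/(-28) - 4*32) = -6*(25/(-28) - 4*32) = -6*(25*(-1/28) - 128) = -6*(-25/28 - 128) = -6*(-3609/28) = 10827/14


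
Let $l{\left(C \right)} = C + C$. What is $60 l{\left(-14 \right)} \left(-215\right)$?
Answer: $361200$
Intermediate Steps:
$l{\left(C \right)} = 2 C$
$60 l{\left(-14 \right)} \left(-215\right) = 60 \cdot 2 \left(-14\right) \left(-215\right) = 60 \left(-28\right) \left(-215\right) = \left(-1680\right) \left(-215\right) = 361200$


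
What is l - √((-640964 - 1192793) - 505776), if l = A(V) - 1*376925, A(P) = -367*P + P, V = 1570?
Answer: -951545 - I*√2339533 ≈ -9.5155e+5 - 1529.6*I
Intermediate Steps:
A(P) = -366*P
l = -951545 (l = -366*1570 - 1*376925 = -574620 - 376925 = -951545)
l - √((-640964 - 1192793) - 505776) = -951545 - √((-640964 - 1192793) - 505776) = -951545 - √(-1833757 - 505776) = -951545 - √(-2339533) = -951545 - I*√2339533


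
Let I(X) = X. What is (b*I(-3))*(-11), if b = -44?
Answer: -1452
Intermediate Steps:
(b*I(-3))*(-11) = -44*(-3)*(-11) = 132*(-11) = -1452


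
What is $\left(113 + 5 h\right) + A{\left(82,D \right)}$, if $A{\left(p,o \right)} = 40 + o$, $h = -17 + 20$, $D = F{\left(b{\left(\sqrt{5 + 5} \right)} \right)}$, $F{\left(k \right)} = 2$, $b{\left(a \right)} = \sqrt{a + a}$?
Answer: $170$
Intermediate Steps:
$b{\left(a \right)} = \sqrt{2} \sqrt{a}$ ($b{\left(a \right)} = \sqrt{2 a} = \sqrt{2} \sqrt{a}$)
$D = 2$
$h = 3$
$\left(113 + 5 h\right) + A{\left(82,D \right)} = \left(113 + 5 \cdot 3\right) + \left(40 + 2\right) = \left(113 + 15\right) + 42 = 128 + 42 = 170$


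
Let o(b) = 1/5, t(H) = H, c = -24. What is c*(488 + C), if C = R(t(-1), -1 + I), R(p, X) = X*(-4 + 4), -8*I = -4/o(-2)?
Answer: -11712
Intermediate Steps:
o(b) = 1/5
I = 5/2 (I = -(-1)/(2*1/5) = -(-1)*5/2 = -1/8*(-20) = 5/2 ≈ 2.5000)
R(p, X) = 0 (R(p, X) = X*0 = 0)
C = 0
c*(488 + C) = -24*(488 + 0) = -24*488 = -11712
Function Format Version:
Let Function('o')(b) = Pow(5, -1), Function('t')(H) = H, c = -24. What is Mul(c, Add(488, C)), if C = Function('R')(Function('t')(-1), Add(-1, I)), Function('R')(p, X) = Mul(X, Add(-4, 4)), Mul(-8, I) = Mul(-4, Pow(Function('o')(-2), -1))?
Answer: -11712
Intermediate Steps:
Function('o')(b) = Rational(1, 5)
I = Rational(5, 2) (I = Mul(Rational(-1, 8), Mul(-4, Pow(Rational(1, 5), -1))) = Mul(Rational(-1, 8), Mul(-4, 5)) = Mul(Rational(-1, 8), -20) = Rational(5, 2) ≈ 2.5000)
Function('R')(p, X) = 0 (Function('R')(p, X) = Mul(X, 0) = 0)
C = 0
Mul(c, Add(488, C)) = Mul(-24, Add(488, 0)) = Mul(-24, 488) = -11712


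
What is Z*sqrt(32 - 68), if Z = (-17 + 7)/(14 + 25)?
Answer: -20*I/13 ≈ -1.5385*I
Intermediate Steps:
Z = -10/39 ≈ -0.25641
Z*sqrt(32 - 68) = -10*sqrt(32 - 68)/39 = -20*I/13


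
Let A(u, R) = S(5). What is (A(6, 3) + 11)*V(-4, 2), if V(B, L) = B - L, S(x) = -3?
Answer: -48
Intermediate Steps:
A(u, R) = -3
(A(6, 3) + 11)*V(-4, 2) = (-3 + 11)*(-4 - 1*2) = 8*(-4 - 2) = 8*(-6) = -48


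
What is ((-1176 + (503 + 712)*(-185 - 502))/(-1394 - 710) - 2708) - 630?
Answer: -6187271/2104 ≈ -2940.7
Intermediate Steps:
((-1176 + (503 + 712)*(-185 - 502))/(-1394 - 710) - 2708) - 630 = ((-1176 + 1215*(-687))/(-2104) - 2708) - 630 = ((-1176 - 834705)*(-1/2104) - 2708) - 630 = (-835881*(-1/2104) - 2708) - 630 = (835881/2104 - 2708) - 630 = -4861751/2104 - 630 = -6187271/2104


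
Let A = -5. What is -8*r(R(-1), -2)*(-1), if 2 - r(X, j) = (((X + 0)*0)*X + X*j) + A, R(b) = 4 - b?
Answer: 136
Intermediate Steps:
r(X, j) = 7 - X*j (r(X, j) = 2 - ((((X + 0)*0)*X + X*j) - 5) = 2 - (((X*0)*X + X*j) - 5) = 2 - ((0*X + X*j) - 5) = 2 - ((0 + X*j) - 5) = 2 - (X*j - 5) = 2 - (-5 + X*j) = 2 + (5 - X*j) = 7 - X*j)
-8*r(R(-1), -2)*(-1) = -8*(7 - 1*(4 - 1*(-1))*(-2))*(-1) = -8*(7 - 1*(4 + 1)*(-2))*(-1) = -8*(7 - 1*5*(-2))*(-1) = -8*(7 + 10)*(-1) = -8*17*(-1) = -136*(-1) = 136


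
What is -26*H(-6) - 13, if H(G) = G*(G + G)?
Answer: -1885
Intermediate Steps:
H(G) = 2*G² (H(G) = G*(2*G) = 2*G²)
-26*H(-6) - 13 = -52*(-6)² - 13 = -52*36 - 13 = -26*72 - 13 = -1872 - 13 = -1885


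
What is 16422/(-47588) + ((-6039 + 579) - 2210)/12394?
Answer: -142133557/147451418 ≈ -0.96393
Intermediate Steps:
16422/(-47588) + ((-6039 + 579) - 2210)/12394 = 16422*(-1/47588) + (-5460 - 2210)*(1/12394) = -8211/23794 - 7670*1/12394 = -8211/23794 - 3835/6197 = -142133557/147451418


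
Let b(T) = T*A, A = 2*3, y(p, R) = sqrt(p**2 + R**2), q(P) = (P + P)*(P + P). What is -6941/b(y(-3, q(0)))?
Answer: -6941/18 ≈ -385.61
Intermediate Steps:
q(P) = 4*P**2 (q(P) = (2*P)*(2*P) = 4*P**2)
y(p, R) = sqrt(R**2 + p**2)
A = 6
b(T) = 6*T (b(T) = T*6 = 6*T)
-6941/b(y(-3, q(0))) = -6941*1/(6*sqrt((4*0**2)**2 + (-3)**2)) = -6941*1/(6*sqrt((4*0)**2 + 9)) = -6941*1/(6*sqrt(0**2 + 9)) = -6941*1/(6*sqrt(0 + 9)) = -6941/(6*sqrt(9)) = -6941/(6*3) = -6941/18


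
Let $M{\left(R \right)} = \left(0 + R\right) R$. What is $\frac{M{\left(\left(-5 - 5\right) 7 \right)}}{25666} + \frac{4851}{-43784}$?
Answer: $\frac{45017917}{561880072} \approx 0.08012$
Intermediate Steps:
$M{\left(R \right)} = R^{2}$ ($M{\left(R \right)} = R R = R^{2}$)
$\frac{M{\left(\left(-5 - 5\right) 7 \right)}}{25666} + \frac{4851}{-43784} = \frac{\left(\left(-5 - 5\right) 7\right)^{2}}{25666} + \frac{4851}{-43784} = \left(\left(-10\right) 7\right)^{2} \cdot \frac{1}{25666} + 4851 \left(- \frac{1}{43784}\right) = \left(-70\right)^{2} \cdot \frac{1}{25666} - \frac{4851}{43784} = 4900 \cdot \frac{1}{25666} - \frac{4851}{43784} = \frac{2450}{12833} - \frac{4851}{43784} = \frac{45017917}{561880072}$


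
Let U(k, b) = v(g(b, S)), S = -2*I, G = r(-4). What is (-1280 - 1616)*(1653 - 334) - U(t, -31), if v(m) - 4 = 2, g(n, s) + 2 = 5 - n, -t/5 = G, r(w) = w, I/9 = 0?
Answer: -3819830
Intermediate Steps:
I = 0 (I = 9*0 = 0)
G = -4
S = 0 (S = -2*0 = 0)
t = 20 (t = -5*(-4) = 20)
g(n, s) = 3 - n (g(n, s) = -2 + (5 - n) = 3 - n)
v(m) = 6 (v(m) = 4 + 2 = 6)
U(k, b) = 6
(-1280 - 1616)*(1653 - 334) - U(t, -31) = (-1280 - 1616)*(1653 - 334) - 1*6 = -2896*1319 - 6 = -3819824 - 6 = -3819830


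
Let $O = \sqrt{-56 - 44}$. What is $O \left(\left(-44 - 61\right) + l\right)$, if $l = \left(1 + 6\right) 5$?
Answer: $- 700 i \approx - 700.0 i$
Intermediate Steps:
$O = 10 i$ ($O = \sqrt{-100} = 10 i \approx 10.0 i$)
$l = 35$ ($l = 7 \cdot 5 = 35$)
$O \left(\left(-44 - 61\right) + l\right) = 10 i \left(\left(-44 - 61\right) + 35\right) = 10 i \left(-105 + 35\right) = 10 i \left(-70\right) = - 700 i$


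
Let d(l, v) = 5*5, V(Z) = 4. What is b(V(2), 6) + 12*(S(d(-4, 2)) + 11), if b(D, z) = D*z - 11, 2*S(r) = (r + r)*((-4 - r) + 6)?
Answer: -6755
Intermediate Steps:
d(l, v) = 25
S(r) = r*(2 - r) (S(r) = ((r + r)*((-4 - r) + 6))/2 = ((2*r)*(2 - r))/2 = (2*r*(2 - r))/2 = r*(2 - r))
b(D, z) = -11 + D*z
b(V(2), 6) + 12*(S(d(-4, 2)) + 11) = (-11 + 4*6) + 12*(25*(2 - 1*25) + 11) = (-11 + 24) + 12*(25*(2 - 25) + 11) = 13 + 12*(25*(-23) + 11) = 13 + 12*(-575 + 11) = 13 + 12*(-564) = 13 - 6768 = -6755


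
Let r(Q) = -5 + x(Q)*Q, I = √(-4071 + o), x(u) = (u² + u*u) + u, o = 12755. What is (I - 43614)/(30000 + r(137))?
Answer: -2423/288415 + √2171/2595735 ≈ -0.0083831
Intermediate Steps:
x(u) = u + 2*u² (x(u) = (u² + u²) + u = 2*u² + u = u + 2*u²)
I = 2*√2171 (I = √(-4071 + 12755) = √8684 = 2*√2171 ≈ 93.188)
r(Q) = -5 + Q²*(1 + 2*Q) (r(Q) = -5 + (Q*(1 + 2*Q))*Q = -5 + Q²*(1 + 2*Q))
(I - 43614)/(30000 + r(137)) = (2*√2171 - 43614)/(30000 + (-5 + 137²*(1 + 2*137))) = (-43614 + 2*√2171)/(30000 + (-5 + 18769*(1 + 274))) = (-43614 + 2*√2171)/(30000 + (-5 + 18769*275)) = (-43614 + 2*√2171)/(30000 + (-5 + 5161475)) = (-43614 + 2*√2171)/(30000 + 5161470) = (-43614 + 2*√2171)/5191470 = (-43614 + 2*√2171)*(1/5191470) = -2423/288415 + √2171/2595735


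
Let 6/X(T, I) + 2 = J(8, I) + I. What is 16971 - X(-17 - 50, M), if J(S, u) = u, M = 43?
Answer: 237593/14 ≈ 16971.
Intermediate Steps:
X(T, I) = 6/(-2 + 2*I) (X(T, I) = 6/(-2 + (I + I)) = 6/(-2 + 2*I))
16971 - X(-17 - 50, M) = 16971 - 3/(-1 + 43) = 16971 - 3/42 = 16971 - 1*1/14 = 16971 - 1/14 = 237593/14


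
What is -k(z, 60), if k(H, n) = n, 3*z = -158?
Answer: -60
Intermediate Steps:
z = -158/3 (z = (1/3)*(-158) = -158/3 ≈ -52.667)
-k(z, 60) = -1*60 = -60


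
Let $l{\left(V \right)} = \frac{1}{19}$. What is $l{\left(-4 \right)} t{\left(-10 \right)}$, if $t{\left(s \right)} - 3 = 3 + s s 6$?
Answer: $\frac{606}{19} \approx 31.895$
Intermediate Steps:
$t{\left(s \right)} = 6 + 6 s^{2}$ ($t{\left(s \right)} = 3 + \left(3 + s s 6\right) = 3 + \left(3 + s^{2} \cdot 6\right) = 3 + \left(3 + 6 s^{2}\right) = 6 + 6 s^{2}$)
$l{\left(V \right)} = \frac{1}{19}$
$l{\left(-4 \right)} t{\left(-10 \right)} = \frac{6 + 6 \left(-10\right)^{2}}{19} = \frac{6 + 6 \cdot 100}{19} = \frac{6 + 600}{19} = \frac{1}{19} \cdot 606 = \frac{606}{19}$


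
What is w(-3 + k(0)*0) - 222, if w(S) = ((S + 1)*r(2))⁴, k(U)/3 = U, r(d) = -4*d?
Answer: 65314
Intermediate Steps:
k(U) = 3*U
w(S) = (-8 - 8*S)⁴ (w(S) = ((S + 1)*(-4*2))⁴ = ((1 + S)*(-8))⁴ = (-8 - 8*S)⁴)
w(-3 + k(0)*0) - 222 = 4096*(1 + (-3 + (3*0)*0))⁴ - 222 = 4096*(1 + (-3 + 0*0))⁴ - 222 = 4096*(1 + (-3 + 0))⁴ - 222 = 4096*(1 - 3)⁴ - 222 = 4096*(-2)⁴ - 222 = 4096*16 - 222 = 65536 - 222 = 65314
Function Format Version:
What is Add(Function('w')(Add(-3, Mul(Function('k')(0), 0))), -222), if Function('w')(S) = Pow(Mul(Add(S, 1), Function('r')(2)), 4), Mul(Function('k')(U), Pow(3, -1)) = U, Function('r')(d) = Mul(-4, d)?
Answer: 65314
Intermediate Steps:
Function('k')(U) = Mul(3, U)
Function('w')(S) = Pow(Add(-8, Mul(-8, S)), 4) (Function('w')(S) = Pow(Mul(Add(S, 1), Mul(-4, 2)), 4) = Pow(Mul(Add(1, S), -8), 4) = Pow(Add(-8, Mul(-8, S)), 4))
Add(Function('w')(Add(-3, Mul(Function('k')(0), 0))), -222) = Add(Mul(4096, Pow(Add(1, Add(-3, Mul(Mul(3, 0), 0))), 4)), -222) = Add(Mul(4096, Pow(Add(1, Add(-3, Mul(0, 0))), 4)), -222) = Add(Mul(4096, Pow(Add(1, Add(-3, 0)), 4)), -222) = Add(Mul(4096, Pow(Add(1, -3), 4)), -222) = Add(Mul(4096, Pow(-2, 4)), -222) = Add(Mul(4096, 16), -222) = Add(65536, -222) = 65314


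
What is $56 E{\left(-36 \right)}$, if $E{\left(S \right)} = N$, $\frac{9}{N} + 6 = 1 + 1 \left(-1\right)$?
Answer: $-84$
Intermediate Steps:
$N = - \frac{3}{2}$ ($N = \frac{9}{-6 + \left(1 + 1 \left(-1\right)\right)} = \frac{9}{-6 + \left(1 - 1\right)} = \frac{9}{-6 + 0} = \frac{9}{-6} = 9 \left(- \frac{1}{6}\right) = - \frac{3}{2} \approx -1.5$)
$E{\left(S \right)} = - \frac{3}{2}$
$56 E{\left(-36 \right)} = 56 \left(- \frac{3}{2}\right) = -84$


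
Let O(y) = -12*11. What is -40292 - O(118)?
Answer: -40160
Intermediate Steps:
O(y) = -132
-40292 - O(118) = -40292 - 1*(-132) = -40292 + 132 = -40160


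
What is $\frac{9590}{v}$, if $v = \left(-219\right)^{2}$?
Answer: $\frac{9590}{47961} \approx 0.19995$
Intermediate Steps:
$v = 47961$
$\frac{9590}{v} = \frac{9590}{47961}$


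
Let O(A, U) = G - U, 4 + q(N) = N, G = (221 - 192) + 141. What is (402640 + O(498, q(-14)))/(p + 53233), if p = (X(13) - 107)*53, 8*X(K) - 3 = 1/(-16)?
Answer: 51561984/6090427 ≈ 8.4661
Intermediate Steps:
X(K) = 47/128 (X(K) = 3/8 + (⅛)/(-16) = 3/8 + (⅛)*(-1/16) = 3/8 - 1/128 = 47/128)
G = 170 (G = 29 + 141 = 170)
q(N) = -4 + N
p = -723397/128 (p = (47/128 - 107)*53 = -13649/128*53 = -723397/128 ≈ -5651.5)
O(A, U) = 170 - U
(402640 + O(498, q(-14)))/(p + 53233) = (402640 + (170 - (-4 - 14)))/(-723397/128 + 53233) = (402640 + (170 - 1*(-18)))/(6090427/128) = (402640 + (170 + 18))*(128/6090427) = (402640 + 188)*(128/6090427) = 402828*(128/6090427) = 51561984/6090427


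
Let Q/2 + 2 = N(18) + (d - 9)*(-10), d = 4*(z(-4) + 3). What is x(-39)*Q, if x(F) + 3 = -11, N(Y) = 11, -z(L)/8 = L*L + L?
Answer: -106932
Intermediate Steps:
z(L) = -8*L - 8*L² (z(L) = -8*(L*L + L) = -8*(L² + L) = -8*(L + L²) = -8*L - 8*L²)
x(F) = -14 (x(F) = -3 - 11 = -14)
d = -372 (d = 4*(-8*(-4)*(1 - 4) + 3) = 4*(-8*(-4)*(-3) + 3) = 4*(-96 + 3) = 4*(-93) = -372)
Q = 7638 (Q = -4 + 2*(11 + (-372 - 9)*(-10)) = -4 + 2*(11 - 381*(-10)) = -4 + 2*(11 + 3810) = -4 + 2*3821 = -4 + 7642 = 7638)
x(-39)*Q = -14*7638 = -106932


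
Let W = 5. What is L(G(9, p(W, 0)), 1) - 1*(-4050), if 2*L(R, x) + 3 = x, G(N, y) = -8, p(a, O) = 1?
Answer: 4049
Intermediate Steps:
L(R, x) = -3/2 + x/2
L(G(9, p(W, 0)), 1) - 1*(-4050) = (-3/2 + (½)*1) - 1*(-4050) = (-3/2 + ½) + 4050 = -1 + 4050 = 4049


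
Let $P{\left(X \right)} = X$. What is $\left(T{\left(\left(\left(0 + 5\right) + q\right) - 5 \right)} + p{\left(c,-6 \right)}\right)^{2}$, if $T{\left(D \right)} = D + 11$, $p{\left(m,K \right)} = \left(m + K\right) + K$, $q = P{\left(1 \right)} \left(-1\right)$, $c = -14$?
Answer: $256$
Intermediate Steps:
$q = -1$ ($q = 1 \left(-1\right) = -1$)
$p{\left(m,K \right)} = m + 2 K$ ($p{\left(m,K \right)} = \left(K + m\right) + K = m + 2 K$)
$T{\left(D \right)} = 11 + D$
$\left(T{\left(\left(\left(0 + 5\right) + q\right) - 5 \right)} + p{\left(c,-6 \right)}\right)^{2} = \left(\left(11 + \left(\left(\left(0 + 5\right) - 1\right) - 5\right)\right) + \left(-14 + 2 \left(-6\right)\right)\right)^{2} = \left(\left(11 + \left(\left(5 - 1\right) - 5\right)\right) - 26\right)^{2} = \left(\left(11 + \left(4 - 5\right)\right) - 26\right)^{2} = \left(\left(11 - 1\right) - 26\right)^{2} = \left(10 - 26\right)^{2} = \left(-16\right)^{2} = 256$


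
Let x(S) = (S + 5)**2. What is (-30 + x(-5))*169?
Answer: -5070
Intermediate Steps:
x(S) = (5 + S)**2
(-30 + x(-5))*169 = (-30 + (5 - 5)**2)*169 = (-30 + 0**2)*169 = (-30 + 0)*169 = -30*169 = -5070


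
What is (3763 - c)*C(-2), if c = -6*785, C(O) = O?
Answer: -16946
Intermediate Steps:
c = -4710
(3763 - c)*C(-2) = (3763 - 1*(-4710))*(-2) = (3763 + 4710)*(-2) = 8473*(-2) = -16946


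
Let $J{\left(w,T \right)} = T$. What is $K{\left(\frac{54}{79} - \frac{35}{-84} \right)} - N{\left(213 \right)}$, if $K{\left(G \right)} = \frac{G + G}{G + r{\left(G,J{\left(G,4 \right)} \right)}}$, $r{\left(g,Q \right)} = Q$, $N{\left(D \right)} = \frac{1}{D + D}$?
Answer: $\frac{883801}{2059710} \approx 0.42909$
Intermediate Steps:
$N{\left(D \right)} = \frac{1}{2 D}$
$K{\left(G \right)} = \frac{2 G}{4 + G}$ ($K{\left(G \right)} = \frac{G + G}{G + 4} = \frac{2 G}{4 + G}$)
$K{\left(\frac{54}{79} - \frac{35}{-84} \right)} - N{\left(213 \right)} = \frac{2 \left(\frac{54}{79} - \frac{35}{-84}\right)}{4 + \left(\frac{54}{79} - \frac{35}{-84}\right)} - \frac{1}{2 \cdot 213} = \frac{2 \left(54 \cdot \frac{1}{79} - - \frac{5}{12}\right)}{4 + \left(54 \cdot \frac{1}{79} - - \frac{5}{12}\right)} - \frac{1}{2} \cdot \frac{1}{213} = \frac{2 \left(\frac{54}{79} + \frac{5}{12}\right)}{4 + \left(\frac{54}{79} + \frac{5}{12}\right)} - \frac{1}{426} = 2 \cdot \frac{1043}{948} \frac{1}{4 + \frac{1043}{948}} - \frac{1}{426} = 2 \cdot \frac{1043}{948} \frac{1}{\frac{4835}{948}} - \frac{1}{426} = 2 \cdot \frac{1043}{948} \cdot \frac{948}{4835} - \frac{1}{426} = \frac{2086}{4835} - \frac{1}{426} = \frac{883801}{2059710}$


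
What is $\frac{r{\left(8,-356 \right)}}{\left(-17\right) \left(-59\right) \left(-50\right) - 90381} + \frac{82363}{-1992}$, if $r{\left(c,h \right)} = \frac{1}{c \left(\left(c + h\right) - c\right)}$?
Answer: $- \frac{4120541491819}{99657839712} \approx -41.347$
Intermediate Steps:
$r{\left(c,h \right)} = \frac{1}{c h}$
$\frac{r{\left(8,-356 \right)}}{\left(-17\right) \left(-59\right) \left(-50\right) - 90381} + \frac{82363}{-1992} = \frac{\frac{1}{8} \frac{1}{-356}}{\left(-17\right) \left(-59\right) \left(-50\right) - 90381} + \frac{82363}{-1992} = \frac{\frac{1}{8} \left(- \frac{1}{356}\right)}{1003 \left(-50\right) - 90381} + 82363 \left(- \frac{1}{1992}\right) = - \frac{1}{2848 \left(-50150 - 90381\right)} - \frac{82363}{1992} = - \frac{1}{2848 \left(-140531\right)} - \frac{82363}{1992} = \left(- \frac{1}{2848}\right) \left(- \frac{1}{140531}\right) - \frac{82363}{1992} = \frac{1}{400232288} - \frac{82363}{1992} = - \frac{4120541491819}{99657839712}$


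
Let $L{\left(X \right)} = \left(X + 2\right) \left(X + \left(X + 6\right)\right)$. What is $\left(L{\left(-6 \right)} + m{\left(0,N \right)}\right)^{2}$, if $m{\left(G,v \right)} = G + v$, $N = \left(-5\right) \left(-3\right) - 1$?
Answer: $1444$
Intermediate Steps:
$N = 14$ ($N = 15 - 1 = 14$)
$L{\left(X \right)} = \left(2 + X\right) \left(6 + 2 X\right)$ ($L{\left(X \right)} = \left(2 + X\right) \left(X + \left(6 + X\right)\right) = \left(2 + X\right) \left(6 + 2 X\right)$)
$\left(L{\left(-6 \right)} + m{\left(0,N \right)}\right)^{2} = \left(\left(12 + 2 \left(-6\right)^{2} + 10 \left(-6\right)\right) + \left(0 + 14\right)\right)^{2} = \left(\left(12 + 2 \cdot 36 - 60\right) + 14\right)^{2} = \left(\left(12 + 72 - 60\right) + 14\right)^{2} = \left(24 + 14\right)^{2} = 38^{2} = 1444$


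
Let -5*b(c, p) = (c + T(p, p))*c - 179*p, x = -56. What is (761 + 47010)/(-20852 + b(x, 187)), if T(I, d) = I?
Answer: -238855/63451 ≈ -3.7644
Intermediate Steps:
b(c, p) = 179*p/5 - c*(c + p)/5 (b(c, p) = -((c + p)*c - 179*p)/5 = -(c*(c + p) - 179*p)/5 = -(-179*p + c*(c + p))/5 = 179*p/5 - c*(c + p)/5)
(761 + 47010)/(-20852 + b(x, 187)) = (761 + 47010)/(-20852 + (-1/5*(-56)**2 + (179/5)*187 - 1/5*(-56)*187)) = 47771/(-20852 + (-1/5*3136 + 33473/5 + 10472/5)) = 47771/(-20852 + (-3136/5 + 33473/5 + 10472/5)) = 47771/(-20852 + 40809/5) = 47771/(-63451/5) = 47771*(-5/63451) = -238855/63451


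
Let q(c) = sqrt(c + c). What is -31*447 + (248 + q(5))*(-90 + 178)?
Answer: 7967 + 88*sqrt(10) ≈ 8245.3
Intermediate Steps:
q(c) = sqrt(2)*sqrt(c) (q(c) = sqrt(2*c) = sqrt(2)*sqrt(c))
-31*447 + (248 + q(5))*(-90 + 178) = -31*447 + (248 + sqrt(2)*sqrt(5))*(-90 + 178) = -13857 + (248 + sqrt(10))*88 = -13857 + (21824 + 88*sqrt(10)) = 7967 + 88*sqrt(10)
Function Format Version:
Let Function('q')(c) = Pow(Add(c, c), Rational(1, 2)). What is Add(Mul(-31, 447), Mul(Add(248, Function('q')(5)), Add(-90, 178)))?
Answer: Add(7967, Mul(88, Pow(10, Rational(1, 2)))) ≈ 8245.3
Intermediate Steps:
Function('q')(c) = Mul(Pow(2, Rational(1, 2)), Pow(c, Rational(1, 2))) (Function('q')(c) = Pow(Mul(2, c), Rational(1, 2)) = Mul(Pow(2, Rational(1, 2)), Pow(c, Rational(1, 2))))
Add(Mul(-31, 447), Mul(Add(248, Function('q')(5)), Add(-90, 178))) = Add(Mul(-31, 447), Mul(Add(248, Mul(Pow(2, Rational(1, 2)), Pow(5, Rational(1, 2)))), Add(-90, 178))) = Add(-13857, Mul(Add(248, Pow(10, Rational(1, 2))), 88)) = Add(-13857, Add(21824, Mul(88, Pow(10, Rational(1, 2))))) = Add(7967, Mul(88, Pow(10, Rational(1, 2))))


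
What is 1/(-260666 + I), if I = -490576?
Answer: -1/751242 ≈ -1.3311e-6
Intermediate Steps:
1/(-260666 + I) = 1/(-260666 - 490576) = 1/(-751242) = -1/751242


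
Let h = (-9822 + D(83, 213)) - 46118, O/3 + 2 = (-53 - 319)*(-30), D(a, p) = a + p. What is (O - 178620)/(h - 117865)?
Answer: 145146/173509 ≈ 0.83653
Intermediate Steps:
O = 33474 (O = -6 + 3*((-53 - 319)*(-30)) = -6 + 3*(-372*(-30)) = -6 + 3*11160 = -6 + 33480 = 33474)
h = -55644 (h = (-9822 + (83 + 213)) - 46118 = (-9822 + 296) - 46118 = -9526 - 46118 = -55644)
(O - 178620)/(h - 117865) = (33474 - 178620)/(-55644 - 117865) = -145146/(-173509) = -145146*(-1/173509) = 145146/173509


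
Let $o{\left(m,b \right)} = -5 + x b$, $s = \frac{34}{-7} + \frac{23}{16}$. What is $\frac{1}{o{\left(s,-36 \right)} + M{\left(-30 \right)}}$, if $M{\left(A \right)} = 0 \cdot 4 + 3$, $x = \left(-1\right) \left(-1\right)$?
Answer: $- \frac{1}{38} \approx -0.026316$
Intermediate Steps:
$x = 1$
$s = - \frac{383}{112}$ ($s = 34 \left(- \frac{1}{7}\right) + 23 \cdot \frac{1}{16} = - \frac{34}{7} + \frac{23}{16} = - \frac{383}{112} \approx -3.4196$)
$o{\left(m,b \right)} = -5 + b$ ($o{\left(m,b \right)} = -5 + 1 b = -5 + b$)
$M{\left(A \right)} = 3$ ($M{\left(A \right)} = 0 + 3 = 3$)
$\frac{1}{o{\left(s,-36 \right)} + M{\left(-30 \right)}} = \frac{1}{\left(-5 - 36\right) + 3} = \frac{1}{-41 + 3} = \frac{1}{-38} = - \frac{1}{38}$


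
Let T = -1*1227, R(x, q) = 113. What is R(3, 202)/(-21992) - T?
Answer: 26984071/21992 ≈ 1227.0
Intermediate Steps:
T = -1227
R(3, 202)/(-21992) - T = 113/(-21992) - 1*(-1227) = 113*(-1/21992) + 1227 = -113/21992 + 1227 = 26984071/21992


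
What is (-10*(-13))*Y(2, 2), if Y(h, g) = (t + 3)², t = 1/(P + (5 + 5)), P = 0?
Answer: 12493/10 ≈ 1249.3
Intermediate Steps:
t = ⅒ (t = 1/(0 + (5 + 5)) = 1/(0 + 10) = 1/10 = ⅒ ≈ 0.10000)
Y(h, g) = 961/100 (Y(h, g) = (⅒ + 3)² = (31/10)² = 961/100)
(-10*(-13))*Y(2, 2) = -10*(-13)*(961/100) = 130*(961/100) = 12493/10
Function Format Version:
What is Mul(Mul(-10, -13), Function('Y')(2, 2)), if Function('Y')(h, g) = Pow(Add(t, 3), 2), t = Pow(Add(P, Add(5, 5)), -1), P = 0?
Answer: Rational(12493, 10) ≈ 1249.3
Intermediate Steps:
t = Rational(1, 10) (t = Pow(Add(0, Add(5, 5)), -1) = Pow(Add(0, 10), -1) = Pow(10, -1) = Rational(1, 10) ≈ 0.10000)
Function('Y')(h, g) = Rational(961, 100) (Function('Y')(h, g) = Pow(Add(Rational(1, 10), 3), 2) = Pow(Rational(31, 10), 2) = Rational(961, 100))
Mul(Mul(-10, -13), Function('Y')(2, 2)) = Mul(Mul(-10, -13), Rational(961, 100)) = Mul(130, Rational(961, 100)) = Rational(12493, 10)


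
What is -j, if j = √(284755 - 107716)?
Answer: -3*√19671 ≈ -420.76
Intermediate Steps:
j = 3*√19671 (j = √177039 = 3*√19671 ≈ 420.76)
-j = -3*√19671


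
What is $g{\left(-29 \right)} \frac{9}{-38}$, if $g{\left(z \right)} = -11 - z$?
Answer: $- \frac{81}{19} \approx -4.2632$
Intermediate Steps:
$g{\left(-29 \right)} \frac{9}{-38} = \left(-11 - -29\right) \frac{9}{-38} = \left(-11 + 29\right) 9 \left(- \frac{1}{38}\right) = 18 \left(- \frac{9}{38}\right) = - \frac{81}{19}$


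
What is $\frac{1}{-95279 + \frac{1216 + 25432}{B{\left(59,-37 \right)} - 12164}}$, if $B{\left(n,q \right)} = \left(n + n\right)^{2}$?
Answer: $- \frac{220}{20958049} \approx -1.0497 \cdot 10^{-5}$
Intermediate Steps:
$B{\left(n,q \right)} = 4 n^{2}$ ($B{\left(n,q \right)} = \left(2 n\right)^{2} = 4 n^{2}$)
$\frac{1}{-95279 + \frac{1216 + 25432}{B{\left(59,-37 \right)} - 12164}} = \frac{1}{-95279 + \frac{1216 + 25432}{4 \cdot 59^{2} - 12164}} = \frac{1}{-95279 + \frac{26648}{4 \cdot 3481 - 12164}} = \frac{1}{-95279 + \frac{26648}{13924 - 12164}} = \frac{1}{-95279 + \frac{26648}{1760}} = \frac{1}{-95279 + 26648 \cdot \frac{1}{1760}} = \frac{1}{-95279 + \frac{3331}{220}} = \frac{1}{- \frac{20958049}{220}} = - \frac{220}{20958049}$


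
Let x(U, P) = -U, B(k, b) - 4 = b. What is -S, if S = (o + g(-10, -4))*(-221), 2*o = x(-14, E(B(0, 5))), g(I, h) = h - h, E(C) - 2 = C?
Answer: 1547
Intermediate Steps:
B(k, b) = 4 + b
E(C) = 2 + C
g(I, h) = 0
o = 7 (o = (-1*(-14))/2 = (½)*14 = 7)
S = -1547 (S = (7 + 0)*(-221) = 7*(-221) = -1547)
-S = -1*(-1547) = 1547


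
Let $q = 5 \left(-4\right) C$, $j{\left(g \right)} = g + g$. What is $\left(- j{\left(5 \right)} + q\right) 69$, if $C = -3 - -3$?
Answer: $-690$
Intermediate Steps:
$C = 0$ ($C = -3 + 3 = 0$)
$j{\left(g \right)} = 2 g$
$q = 0$ ($q = 5 \left(-4\right) 0 = \left(-20\right) 0 = 0$)
$\left(- j{\left(5 \right)} + q\right) 69 = \left(- 2 \cdot 5 + 0\right) 69 = \left(\left(-1\right) 10 + 0\right) 69 = \left(-10 + 0\right) 69 = \left(-10\right) 69 = -690$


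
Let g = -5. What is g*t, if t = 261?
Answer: -1305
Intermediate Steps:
g*t = -5*261 = -1305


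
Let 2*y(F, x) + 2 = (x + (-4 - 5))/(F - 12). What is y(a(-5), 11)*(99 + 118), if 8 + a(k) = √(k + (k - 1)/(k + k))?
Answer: -230237/1011 - 217*I*√110/2022 ≈ -227.73 - 1.1256*I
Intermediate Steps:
a(k) = -8 + √(k + (-1 + k)/(2*k)) (a(k) = -8 + √(k + (k - 1)/(k + k)) = -8 + √(k + (-1 + k)/((2*k))) = -8 + √(k + (-1 + k)*(1/(2*k))) = -8 + √(k + (-1 + k)/(2*k)))
y(F, x) = -1 + (-9 + x)/(2*(-12 + F)) (y(F, x) = -1 + ((x + (-4 - 5))/(F - 12))/2 = -1 + ((x - 9)/(-12 + F))/2 = -1 + ((-9 + x)/(-12 + F))/2 = -1 + (-9 + x)/(2*(-12 + F)))
y(a(-5), 11)*(99 + 118) = ((15 + 11 - 2*(-8 + √(2 - 2/(-5) + 4*(-5))/2))/(2*(-12 + (-8 + √(2 - 2/(-5) + 4*(-5))/2))))*(99 + 118) = ((15 + 11 - 2*(-8 + √(2 - 2*(-⅕) - 20)/2))/(2*(-12 + (-8 + √(2 - 2*(-⅕) - 20)/2))))*217 = ((15 + 11 - 2*(-8 + √(2 + ⅖ - 20)/2))/(2*(-12 + (-8 + √(2 + ⅖ - 20)/2))))*217 = ((15 + 11 - 2*(-8 + √(-88/5)/2))/(2*(-12 + (-8 + √(-88/5)/2))))*217 = ((15 + 11 - 2*(-8 + (2*I*√110/5)/2))/(2*(-12 + (-8 + (2*I*√110/5)/2))))*217 = ((15 + 11 - 2*(-8 + I*√110/5))/(2*(-12 + (-8 + I*√110/5))))*217 = ((15 + 11 + (16 - 2*I*√110/5))/(2*(-20 + I*√110/5)))*217 = ((42 - 2*I*√110/5)/(2*(-20 + I*√110/5)))*217 = 217*(42 - 2*I*√110/5)/(2*(-20 + I*√110/5))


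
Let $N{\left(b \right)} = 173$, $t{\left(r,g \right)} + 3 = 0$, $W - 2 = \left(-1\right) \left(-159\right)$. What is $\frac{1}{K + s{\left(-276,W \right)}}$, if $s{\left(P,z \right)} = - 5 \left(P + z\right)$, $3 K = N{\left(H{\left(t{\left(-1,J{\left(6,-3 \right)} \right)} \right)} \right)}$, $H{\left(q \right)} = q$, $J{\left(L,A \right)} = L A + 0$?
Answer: $\frac{3}{1898} \approx 0.0015806$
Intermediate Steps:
$W = 161$ ($W = 2 - -159 = 2 + 159 = 161$)
$J{\left(L,A \right)} = A L$ ($J{\left(L,A \right)} = A L + 0 = A L$)
$t{\left(r,g \right)} = -3$ ($t{\left(r,g \right)} = -3 + 0 = -3$)
$K = \frac{173}{3}$ ($K = \frac{1}{3} \cdot 173 = \frac{173}{3} \approx 57.667$)
$s{\left(P,z \right)} = - 5 P - 5 z$
$\frac{1}{K + s{\left(-276,W \right)}} = \frac{1}{\frac{173}{3} - -575} = \frac{1}{\frac{173}{3} + \left(1380 - 805\right)} = \frac{1}{\frac{173}{3} + 575} = \frac{1}{\frac{1898}{3}} = \frac{3}{1898}$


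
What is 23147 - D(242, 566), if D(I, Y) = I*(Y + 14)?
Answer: -117213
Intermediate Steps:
D(I, Y) = I*(14 + Y)
23147 - D(242, 566) = 23147 - 242*(14 + 566) = 23147 - 242*580 = 23147 - 1*140360 = 23147 - 140360 = -117213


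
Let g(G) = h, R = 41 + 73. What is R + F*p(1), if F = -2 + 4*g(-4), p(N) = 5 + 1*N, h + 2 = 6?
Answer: 198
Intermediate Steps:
R = 114
h = 4 (h = -2 + 6 = 4)
g(G) = 4
p(N) = 5 + N
F = 14 (F = -2 + 4*4 = -2 + 16 = 14)
R + F*p(1) = 114 + 14*(5 + 1) = 114 + 14*6 = 114 + 84 = 198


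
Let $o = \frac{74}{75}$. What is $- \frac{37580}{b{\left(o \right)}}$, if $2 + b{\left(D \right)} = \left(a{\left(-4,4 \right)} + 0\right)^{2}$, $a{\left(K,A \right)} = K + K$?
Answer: $- \frac{18790}{31} \approx -606.13$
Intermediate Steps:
$a{\left(K,A \right)} = 2 K$
$o = \frac{74}{75}$ ($o = 74 \cdot \frac{1}{75} = \frac{74}{75} \approx 0.98667$)
$b{\left(D \right)} = 62$ ($b{\left(D \right)} = -2 + \left(2 \left(-4\right) + 0\right)^{2} = -2 + \left(-8 + 0\right)^{2} = -2 + \left(-8\right)^{2} = -2 + 64 = 62$)
$- \frac{37580}{b{\left(o \right)}} = - \frac{37580}{62} = \left(-37580\right) \frac{1}{62} = - \frac{18790}{31}$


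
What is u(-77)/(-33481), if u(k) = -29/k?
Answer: -29/2578037 ≈ -1.1249e-5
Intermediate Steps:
u(-77)/(-33481) = -29/(-77)/(-33481) = -29*(-1/77)*(-1/33481) = (29/77)*(-1/33481) = -29/2578037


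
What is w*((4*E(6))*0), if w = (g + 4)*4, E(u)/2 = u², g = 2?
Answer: 0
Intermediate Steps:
E(u) = 2*u²
w = 24 (w = (2 + 4)*4 = 6*4 = 24)
w*((4*E(6))*0) = 24*((4*(2*6²))*0) = 24*((4*(2*36))*0) = 24*((4*72)*0) = 24*(288*0) = 24*0 = 0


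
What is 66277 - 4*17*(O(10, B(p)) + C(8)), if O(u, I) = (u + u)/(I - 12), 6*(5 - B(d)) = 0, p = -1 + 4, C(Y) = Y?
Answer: 461491/7 ≈ 65927.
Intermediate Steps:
p = 3
B(d) = 5 (B(d) = 5 - 1/6*0 = 5 + 0 = 5)
O(u, I) = 2*u/(-12 + I) (O(u, I) = (2*u)/(-12 + I) = 2*u/(-12 + I))
66277 - 4*17*(O(10, B(p)) + C(8)) = 66277 - 4*17*(2*10/(-12 + 5) + 8) = 66277 - 68*(2*10/(-7) + 8) = 66277 - 68*(2*10*(-1/7) + 8) = 66277 - 68*(-20/7 + 8) = 66277 - 68*36/7 = 66277 - 1*2448/7 = 66277 - 2448/7 = 461491/7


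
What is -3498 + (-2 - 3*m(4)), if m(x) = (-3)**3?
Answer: -3419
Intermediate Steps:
m(x) = -27
-3498 + (-2 - 3*m(4)) = -3498 + (-2 - 3*(-27)) = -3498 + (-2 + 81) = -3498 + 79 = -3419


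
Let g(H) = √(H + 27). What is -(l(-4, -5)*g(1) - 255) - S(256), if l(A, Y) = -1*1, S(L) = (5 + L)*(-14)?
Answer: 3909 + 2*√7 ≈ 3914.3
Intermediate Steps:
S(L) = -70 - 14*L
l(A, Y) = -1
g(H) = √(27 + H)
-(l(-4, -5)*g(1) - 255) - S(256) = -(-√(27 + 1) - 255) - (-70 - 14*256) = -(-√28 - 255) - (-70 - 3584) = -(-2*√7 - 255) - 1*(-3654) = -(-2*√7 - 255) + 3654 = -(-255 - 2*√7) + 3654 = (255 + 2*√7) + 3654 = 3909 + 2*√7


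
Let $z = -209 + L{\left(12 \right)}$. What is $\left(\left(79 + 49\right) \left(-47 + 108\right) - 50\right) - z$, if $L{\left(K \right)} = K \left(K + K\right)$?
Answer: $7679$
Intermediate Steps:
$L{\left(K \right)} = 2 K^{2}$ ($L{\left(K \right)} = K 2 K = 2 K^{2}$)
$z = 79$ ($z = -209 + 2 \cdot 12^{2} = -209 + 2 \cdot 144 = -209 + 288 = 79$)
$\left(\left(79 + 49\right) \left(-47 + 108\right) - 50\right) - z = \left(\left(79 + 49\right) \left(-47 + 108\right) - 50\right) - 79 = \left(128 \cdot 61 - 50\right) - 79 = \left(7808 - 50\right) - 79 = 7758 - 79 = 7679$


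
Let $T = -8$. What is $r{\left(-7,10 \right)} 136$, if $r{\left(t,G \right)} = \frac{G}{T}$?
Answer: $-170$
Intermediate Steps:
$r{\left(t,G \right)} = - \frac{G}{8}$ ($r{\left(t,G \right)} = \frac{G}{-8} = G \left(- \frac{1}{8}\right) = - \frac{G}{8}$)
$r{\left(-7,10 \right)} 136 = \left(- \frac{1}{8}\right) 10 \cdot 136 = \left(- \frac{5}{4}\right) 136 = -170$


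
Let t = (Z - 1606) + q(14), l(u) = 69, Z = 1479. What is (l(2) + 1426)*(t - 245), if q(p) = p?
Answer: -535210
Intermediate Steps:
t = -113 (t = (1479 - 1606) + 14 = -127 + 14 = -113)
(l(2) + 1426)*(t - 245) = (69 + 1426)*(-113 - 245) = 1495*(-358) = -535210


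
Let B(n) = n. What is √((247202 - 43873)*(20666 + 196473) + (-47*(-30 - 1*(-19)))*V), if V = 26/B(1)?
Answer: √44150669173 ≈ 2.1012e+5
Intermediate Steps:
V = 26 (V = 26/1 = 26*1 = 26)
√((247202 - 43873)*(20666 + 196473) + (-47*(-30 - 1*(-19)))*V) = √((247202 - 43873)*(20666 + 196473) - 47*(-30 - 1*(-19))*26) = √(203329*217139 - 47*(-30 + 19)*26) = √(44150655731 - 47*(-11)*26) = √(44150655731 + 517*26) = √(44150655731 + 13442) = √44150669173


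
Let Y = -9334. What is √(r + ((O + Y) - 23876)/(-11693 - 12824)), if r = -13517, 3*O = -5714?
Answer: I*√73115837200173/73551 ≈ 116.26*I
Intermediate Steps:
O = -5714/3 (O = (⅓)*(-5714) = -5714/3 ≈ -1904.7)
√(r + ((O + Y) - 23876)/(-11693 - 12824)) = √(-13517 + ((-5714/3 - 9334) - 23876)/(-11693 - 12824)) = √(-13517 + (-33716/3 - 23876)/(-24517)) = √(-13517 - 105344/3*(-1/24517)) = √(-13517 + 105344/73551) = √(-994083523/73551) = I*√73115837200173/73551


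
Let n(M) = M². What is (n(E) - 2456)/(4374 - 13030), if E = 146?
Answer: -4715/2164 ≈ -2.1788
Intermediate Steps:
(n(E) - 2456)/(4374 - 13030) = (146² - 2456)/(4374 - 13030) = (21316 - 2456)/(-8656) = 18860*(-1/8656) = -4715/2164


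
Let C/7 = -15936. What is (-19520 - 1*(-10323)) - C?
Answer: 102355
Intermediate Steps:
C = -111552 (C = 7*(-15936) = -111552)
(-19520 - 1*(-10323)) - C = (-19520 - 1*(-10323)) - 1*(-111552) = (-19520 + 10323) + 111552 = -9197 + 111552 = 102355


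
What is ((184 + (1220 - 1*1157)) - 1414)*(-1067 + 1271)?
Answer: -238068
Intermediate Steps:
((184 + (1220 - 1*1157)) - 1414)*(-1067 + 1271) = ((184 + (1220 - 1157)) - 1414)*204 = ((184 + 63) - 1414)*204 = (247 - 1414)*204 = -1167*204 = -238068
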